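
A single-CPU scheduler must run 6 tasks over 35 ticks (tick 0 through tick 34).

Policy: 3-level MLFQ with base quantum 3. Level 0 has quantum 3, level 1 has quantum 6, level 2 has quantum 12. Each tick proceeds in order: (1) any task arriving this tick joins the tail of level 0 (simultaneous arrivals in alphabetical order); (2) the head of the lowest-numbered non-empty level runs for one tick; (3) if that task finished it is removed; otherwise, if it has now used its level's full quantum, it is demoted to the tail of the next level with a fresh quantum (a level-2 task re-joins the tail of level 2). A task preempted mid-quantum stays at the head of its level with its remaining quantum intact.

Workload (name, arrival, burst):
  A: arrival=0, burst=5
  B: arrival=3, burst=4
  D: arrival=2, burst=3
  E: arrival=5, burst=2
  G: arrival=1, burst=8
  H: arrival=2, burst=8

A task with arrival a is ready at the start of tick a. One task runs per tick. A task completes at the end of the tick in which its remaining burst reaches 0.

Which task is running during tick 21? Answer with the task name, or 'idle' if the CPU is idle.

t=0: L0/L1/L2 = A/-/- → run A
t=1: L0/L1/L2 = AG/-/- → run A
t=2: L0/L1/L2 = AGDH/-/- → run A
t=3: L0/L1/L2 = GDHB/A/- → run G
t=4: L0/L1/L2 = GDHB/A/- → run G
t=5: L0/L1/L2 = GDHBE/A/- → run G
t=6: L0/L1/L2 = DHBE/AG/- → run D
t=7: L0/L1/L2 = DHBE/AG/- → run D
t=8: L0/L1/L2 = DHBE/AG/- → run D
t=9: L0/L1/L2 = HBE/AG/- → run H
t=10: L0/L1/L2 = HBE/AG/- → run H
t=11: L0/L1/L2 = HBE/AG/- → run H
t=12: L0/L1/L2 = BE/AGH/- → run B
t=13: L0/L1/L2 = BE/AGH/- → run B
t=14: L0/L1/L2 = BE/AGH/- → run B
t=15: L0/L1/L2 = E/AGHB/- → run E
t=16: L0/L1/L2 = E/AGHB/- → run E
t=17: L0/L1/L2 = -/AGHB/- → run A
t=18: L0/L1/L2 = -/AGHB/- → run A
t=19: L0/L1/L2 = -/GHB/- → run G
t=20: L0/L1/L2 = -/GHB/- → run G
t=21: L0/L1/L2 = -/GHB/- → run G
t=22: L0/L1/L2 = -/GHB/- → run G
t=23: L0/L1/L2 = -/GHB/- → run G
t=24: L0/L1/L2 = -/HB/- → run H
t=25: L0/L1/L2 = -/HB/- → run H
t=26: L0/L1/L2 = -/HB/- → run H
t=27: L0/L1/L2 = -/HB/- → run H
t=28: L0/L1/L2 = -/HB/- → run H
t=29: L0/L1/L2 = -/B/- → run B
t=30: (idle)
t=31: (idle)
t=32: (idle)
t=33: (idle)
t=34: (idle)

running at tick 21 = G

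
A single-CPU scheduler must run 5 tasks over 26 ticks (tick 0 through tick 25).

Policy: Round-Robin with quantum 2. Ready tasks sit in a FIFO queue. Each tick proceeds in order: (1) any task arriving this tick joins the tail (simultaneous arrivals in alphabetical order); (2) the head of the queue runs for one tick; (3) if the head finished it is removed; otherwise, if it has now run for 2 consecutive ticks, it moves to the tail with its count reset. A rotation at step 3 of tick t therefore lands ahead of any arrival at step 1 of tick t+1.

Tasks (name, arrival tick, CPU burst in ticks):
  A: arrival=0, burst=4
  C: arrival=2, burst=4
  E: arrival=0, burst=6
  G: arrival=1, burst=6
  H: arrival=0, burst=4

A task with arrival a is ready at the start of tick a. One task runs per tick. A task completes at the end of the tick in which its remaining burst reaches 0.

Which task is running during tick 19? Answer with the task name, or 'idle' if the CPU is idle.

t=0: queue=[A,E,H] q_used=0 → run A
t=1: queue=[A,E,H,G] q_used=1 → run A
t=2: queue=[E,H,G,A,C] q_used=0 → run E
t=3: queue=[E,H,G,A,C] q_used=1 → run E
t=4: queue=[H,G,A,C,E] q_used=0 → run H
t=5: queue=[H,G,A,C,E] q_used=1 → run H
t=6: queue=[G,A,C,E,H] q_used=0 → run G
t=7: queue=[G,A,C,E,H] q_used=1 → run G
t=8: queue=[A,C,E,H,G] q_used=0 → run A
t=9: queue=[A,C,E,H,G] q_used=1 → run A
t=10: queue=[C,E,H,G] q_used=0 → run C
t=11: queue=[C,E,H,G] q_used=1 → run C
t=12: queue=[E,H,G,C] q_used=0 → run E
t=13: queue=[E,H,G,C] q_used=1 → run E
t=14: queue=[H,G,C,E] q_used=0 → run H
t=15: queue=[H,G,C,E] q_used=1 → run H
t=16: queue=[G,C,E] q_used=0 → run G
t=17: queue=[G,C,E] q_used=1 → run G
t=18: queue=[C,E,G] q_used=0 → run C
t=19: queue=[C,E,G] q_used=1 → run C
t=20: queue=[E,G] q_used=0 → run E
t=21: queue=[E,G] q_used=1 → run E
t=22: queue=[G] q_used=0 → run G
t=23: queue=[G] q_used=1 → run G
t=24: (idle)
t=25: (idle)

running at tick 19 = C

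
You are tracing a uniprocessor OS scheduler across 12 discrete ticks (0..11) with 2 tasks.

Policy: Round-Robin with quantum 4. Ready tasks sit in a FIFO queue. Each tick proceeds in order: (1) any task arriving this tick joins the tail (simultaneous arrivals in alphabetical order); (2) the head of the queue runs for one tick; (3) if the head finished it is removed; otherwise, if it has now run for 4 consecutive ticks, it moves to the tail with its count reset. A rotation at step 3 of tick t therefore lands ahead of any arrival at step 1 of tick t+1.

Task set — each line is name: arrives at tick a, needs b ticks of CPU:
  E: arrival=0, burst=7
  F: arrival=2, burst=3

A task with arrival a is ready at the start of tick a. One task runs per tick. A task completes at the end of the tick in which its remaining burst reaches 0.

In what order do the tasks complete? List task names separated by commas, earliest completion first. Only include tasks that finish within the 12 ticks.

t=0: queue=[E] q_used=0 → run E
t=1: queue=[E] q_used=1 → run E
t=2: queue=[E,F] q_used=2 → run E
t=3: queue=[E,F] q_used=3 → run E
t=4: queue=[F,E] q_used=0 → run F
t=5: queue=[F,E] q_used=1 → run F
t=6: queue=[F,E] q_used=2 → run F
t=7: queue=[E] q_used=0 → run E
t=8: queue=[E] q_used=1 → run E
t=9: queue=[E] q_used=2 → run E
t=10: (idle)
t=11: (idle)

completion order = F, E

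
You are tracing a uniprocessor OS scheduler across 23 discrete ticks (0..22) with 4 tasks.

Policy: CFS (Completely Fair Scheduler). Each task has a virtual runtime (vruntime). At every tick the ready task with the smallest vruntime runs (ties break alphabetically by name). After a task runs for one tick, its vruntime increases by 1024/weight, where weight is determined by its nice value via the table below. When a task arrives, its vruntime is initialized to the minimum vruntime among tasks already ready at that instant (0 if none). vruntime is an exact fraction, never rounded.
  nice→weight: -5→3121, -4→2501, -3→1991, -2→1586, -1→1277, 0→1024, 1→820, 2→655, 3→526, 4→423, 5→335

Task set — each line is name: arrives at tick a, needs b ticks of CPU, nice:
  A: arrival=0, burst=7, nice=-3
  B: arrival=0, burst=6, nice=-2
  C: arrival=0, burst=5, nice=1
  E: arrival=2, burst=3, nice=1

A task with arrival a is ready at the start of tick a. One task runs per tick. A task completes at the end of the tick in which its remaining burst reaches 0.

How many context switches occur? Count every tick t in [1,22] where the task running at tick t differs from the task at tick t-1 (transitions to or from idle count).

t=0: vr[A=0 B=0 C=0] → run A
t=1: vr[A=1024/1991 B=0 C=0] → run B
t=2: vr[A=1024/1991 B=512/793 C=0 E=0] → run C
t=3: vr[A=1024/1991 B=512/793 C=256/205 E=0] → run E
t=4: vr[A=1024/1991 B=512/793 C=256/205 E=256/205] → run A
t=5: vr[A=2048/1991 B=512/793 C=256/205 E=256/205] → run B
t=6: vr[A=2048/1991 B=1024/793 C=256/205 E=256/205] → run A
t=7: vr[A=3072/1991 B=1024/793 C=256/205 E=256/205] → run C
t=8: vr[A=3072/1991 B=1024/793 C=512/205 E=256/205] → run E
t=9: vr[A=3072/1991 B=1024/793 C=512/205 E=512/205] → run B
t=10: vr[A=3072/1991 B=1536/793 C=512/205 E=512/205] → run A
t=11: vr[A=4096/1991 B=1536/793 C=512/205 E=512/205] → run B
t=12: vr[A=4096/1991 B=2048/793 C=512/205 E=512/205] → run A
t=13: vr[A=5120/1991 B=2048/793 C=512/205 E=512/205] → run C
t=14: vr[A=5120/1991 B=2048/793 C=768/205 E=512/205] → run E
t=15: vr[A=5120/1991 B=2048/793 C=768/205] → run A
t=16: vr[A=6144/1991 B=2048/793 C=768/205] → run B
t=17: vr[A=6144/1991 B=2560/793 C=768/205] → run A
t=18: vr[B=2560/793 C=768/205] → run B
t=19: vr[C=768/205] → run C
t=20: vr[C=1024/205] → run C
t=21: (idle)
t=22: (idle)

context switches = 20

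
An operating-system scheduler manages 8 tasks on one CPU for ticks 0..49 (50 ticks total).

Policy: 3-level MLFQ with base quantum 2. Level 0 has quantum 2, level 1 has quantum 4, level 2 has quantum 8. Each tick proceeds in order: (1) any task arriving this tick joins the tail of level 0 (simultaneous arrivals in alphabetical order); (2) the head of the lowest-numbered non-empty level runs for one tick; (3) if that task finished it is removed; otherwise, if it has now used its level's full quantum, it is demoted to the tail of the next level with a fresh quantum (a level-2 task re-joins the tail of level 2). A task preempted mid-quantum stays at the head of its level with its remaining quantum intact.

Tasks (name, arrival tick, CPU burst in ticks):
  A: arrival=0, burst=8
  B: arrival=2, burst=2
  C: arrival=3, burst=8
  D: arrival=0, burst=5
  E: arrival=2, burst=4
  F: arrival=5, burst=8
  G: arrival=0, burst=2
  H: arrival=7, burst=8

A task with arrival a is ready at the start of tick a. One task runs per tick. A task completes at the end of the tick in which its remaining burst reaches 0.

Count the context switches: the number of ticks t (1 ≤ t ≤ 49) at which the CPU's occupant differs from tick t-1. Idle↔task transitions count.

t=0: L0/L1/L2 = ADG/-/- → run A
t=1: L0/L1/L2 = ADG/-/- → run A
t=2: L0/L1/L2 = DGBE/A/- → run D
t=3: L0/L1/L2 = DGBEC/A/- → run D
t=4: L0/L1/L2 = GBEC/AD/- → run G
t=5: L0/L1/L2 = GBECF/AD/- → run G
t=6: L0/L1/L2 = BECF/AD/- → run B
t=7: L0/L1/L2 = BECFH/AD/- → run B
t=8: L0/L1/L2 = ECFH/AD/- → run E
t=9: L0/L1/L2 = ECFH/AD/- → run E
t=10: L0/L1/L2 = CFH/ADE/- → run C
t=11: L0/L1/L2 = CFH/ADE/- → run C
t=12: L0/L1/L2 = FH/ADEC/- → run F
t=13: L0/L1/L2 = FH/ADEC/- → run F
t=14: L0/L1/L2 = H/ADECF/- → run H
t=15: L0/L1/L2 = H/ADECF/- → run H
t=16: L0/L1/L2 = -/ADECFH/- → run A
t=17: L0/L1/L2 = -/ADECFH/- → run A
t=18: L0/L1/L2 = -/ADECFH/- → run A
t=19: L0/L1/L2 = -/ADECFH/- → run A
t=20: L0/L1/L2 = -/DECFH/A → run D
t=21: L0/L1/L2 = -/DECFH/A → run D
t=22: L0/L1/L2 = -/DECFH/A → run D
t=23: L0/L1/L2 = -/ECFH/A → run E
t=24: L0/L1/L2 = -/ECFH/A → run E
t=25: L0/L1/L2 = -/CFH/A → run C
t=26: L0/L1/L2 = -/CFH/A → run C
t=27: L0/L1/L2 = -/CFH/A → run C
t=28: L0/L1/L2 = -/CFH/A → run C
t=29: L0/L1/L2 = -/FH/AC → run F
t=30: L0/L1/L2 = -/FH/AC → run F
t=31: L0/L1/L2 = -/FH/AC → run F
t=32: L0/L1/L2 = -/FH/AC → run F
t=33: L0/L1/L2 = -/H/ACF → run H
t=34: L0/L1/L2 = -/H/ACF → run H
t=35: L0/L1/L2 = -/H/ACF → run H
t=36: L0/L1/L2 = -/H/ACF → run H
t=37: L0/L1/L2 = -/-/ACFH → run A
t=38: L0/L1/L2 = -/-/ACFH → run A
t=39: L0/L1/L2 = -/-/CFH → run C
t=40: L0/L1/L2 = -/-/CFH → run C
t=41: L0/L1/L2 = -/-/FH → run F
t=42: L0/L1/L2 = -/-/FH → run F
t=43: L0/L1/L2 = -/-/H → run H
t=44: L0/L1/L2 = -/-/H → run H
t=45: (idle)
t=46: (idle)
t=47: (idle)
t=48: (idle)
t=49: (idle)

context switches = 18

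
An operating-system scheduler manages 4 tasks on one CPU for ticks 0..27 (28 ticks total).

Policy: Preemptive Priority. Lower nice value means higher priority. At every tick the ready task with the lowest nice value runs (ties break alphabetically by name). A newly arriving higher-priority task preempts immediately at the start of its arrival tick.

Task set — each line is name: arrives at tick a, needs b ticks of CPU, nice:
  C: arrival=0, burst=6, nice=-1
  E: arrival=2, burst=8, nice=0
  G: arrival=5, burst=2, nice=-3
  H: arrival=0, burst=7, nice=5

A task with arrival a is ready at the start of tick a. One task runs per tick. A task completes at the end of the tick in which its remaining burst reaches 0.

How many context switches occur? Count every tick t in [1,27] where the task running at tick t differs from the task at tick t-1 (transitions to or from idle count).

t=0: ready={C,H} → run C
t=1: ready={C,H} → run C
t=2: ready={C,E,H} → run C
t=3: ready={C,E,H} → run C
t=4: ready={C,E,H} → run C
t=5: ready={C,E,G,H} → run G
t=6: ready={C,E,G,H} → run G
t=7: ready={C,E,H} → run C
t=8: ready={E,H} → run E
t=9: ready={E,H} → run E
t=10: ready={E,H} → run E
t=11: ready={E,H} → run E
t=12: ready={E,H} → run E
t=13: ready={E,H} → run E
t=14: ready={E,H} → run E
t=15: ready={E,H} → run E
t=16: ready={H} → run H
t=17: ready={H} → run H
t=18: ready={H} → run H
t=19: ready={H} → run H
t=20: ready={H} → run H
t=21: ready={H} → run H
t=22: ready={H} → run H
t=23: (idle)
t=24: (idle)
t=25: (idle)
t=26: (idle)
t=27: (idle)

context switches = 5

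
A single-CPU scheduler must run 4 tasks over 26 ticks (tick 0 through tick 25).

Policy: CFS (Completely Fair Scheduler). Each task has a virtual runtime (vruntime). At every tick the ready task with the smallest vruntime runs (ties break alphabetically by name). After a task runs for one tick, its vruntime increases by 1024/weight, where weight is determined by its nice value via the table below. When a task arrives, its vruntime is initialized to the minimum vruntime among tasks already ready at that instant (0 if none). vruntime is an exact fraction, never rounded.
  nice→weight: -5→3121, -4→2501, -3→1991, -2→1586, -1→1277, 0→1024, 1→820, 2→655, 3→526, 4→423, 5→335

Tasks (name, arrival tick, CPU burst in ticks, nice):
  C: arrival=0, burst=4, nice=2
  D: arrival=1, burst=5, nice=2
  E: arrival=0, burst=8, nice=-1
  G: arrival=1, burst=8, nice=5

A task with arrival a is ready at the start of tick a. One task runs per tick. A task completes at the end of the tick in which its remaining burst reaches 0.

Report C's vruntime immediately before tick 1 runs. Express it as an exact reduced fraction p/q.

vruntime(C, start of tick 1) = 1024/655

t=0: vr[C=0 E=0] → run C
t=1: vr[C=1024/655 D=0 E=0 G=0] → run D
t=2: vr[C=1024/655 D=1024/655 E=0 G=0] → run E
t=3: vr[C=1024/655 D=1024/655 E=1024/1277 G=0] → run G
t=4: vr[C=1024/655 D=1024/655 E=1024/1277 G=1024/335] → run E
t=5: vr[C=1024/655 D=1024/655 E=2048/1277 G=1024/335] → run C
t=6: vr[C=2048/655 D=1024/655 E=2048/1277 G=1024/335] → run D
t=7: vr[C=2048/655 D=2048/655 E=2048/1277 G=1024/335] → run E
t=8: vr[C=2048/655 D=2048/655 E=3072/1277 G=1024/335] → run E
t=9: vr[C=2048/655 D=2048/655 E=4096/1277 G=1024/335] → run G
t=10: vr[C=2048/655 D=2048/655 E=4096/1277 G=2048/335] → run C
t=11: vr[C=3072/655 D=2048/655 E=4096/1277 G=2048/335] → run D
t=12: vr[C=3072/655 D=3072/655 E=4096/1277 G=2048/335] → run E
t=13: vr[C=3072/655 D=3072/655 E=5120/1277 G=2048/335] → run E
t=14: vr[C=3072/655 D=3072/655 E=6144/1277 G=2048/335] → run C
t=15: vr[D=3072/655 E=6144/1277 G=2048/335] → run D
t=16: vr[D=4096/655 E=6144/1277 G=2048/335] → run E
t=17: vr[D=4096/655 E=7168/1277 G=2048/335] → run E
t=18: vr[D=4096/655 G=2048/335] → run G
t=19: vr[D=4096/655 G=3072/335] → run D
t=20: vr[G=3072/335] → run G
t=21: vr[G=4096/335] → run G
t=22: vr[G=1024/67] → run G
t=23: vr[G=6144/335] → run G
t=24: vr[G=7168/335] → run G
t=25: (idle)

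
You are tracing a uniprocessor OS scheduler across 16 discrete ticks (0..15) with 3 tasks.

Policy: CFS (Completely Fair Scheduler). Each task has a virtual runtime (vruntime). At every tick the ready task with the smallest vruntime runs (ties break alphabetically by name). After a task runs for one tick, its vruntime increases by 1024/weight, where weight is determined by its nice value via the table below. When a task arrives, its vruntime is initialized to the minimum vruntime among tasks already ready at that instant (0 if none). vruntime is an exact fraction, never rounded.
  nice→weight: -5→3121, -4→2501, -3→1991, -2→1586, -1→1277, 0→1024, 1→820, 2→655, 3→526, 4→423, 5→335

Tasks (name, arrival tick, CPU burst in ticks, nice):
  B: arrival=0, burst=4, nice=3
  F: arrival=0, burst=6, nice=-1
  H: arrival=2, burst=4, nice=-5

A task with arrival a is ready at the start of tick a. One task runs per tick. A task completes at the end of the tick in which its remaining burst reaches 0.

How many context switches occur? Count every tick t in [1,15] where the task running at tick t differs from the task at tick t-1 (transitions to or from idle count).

context switches = 10

t=0: vr[B=0 F=0] → run B
t=1: vr[B=512/263 F=0] → run F
t=2: vr[B=512/263 F=1024/1277 H=1024/1277] → run F
t=3: vr[B=512/263 F=2048/1277 H=1024/1277] → run H
t=4: vr[B=512/263 F=2048/1277 H=4503552/3985517] → run H
t=5: vr[B=512/263 F=2048/1277 H=5811200/3985517] → run H
t=6: vr[B=512/263 F=2048/1277 H=7118848/3985517] → run F
t=7: vr[B=512/263 F=3072/1277 H=7118848/3985517] → run H
t=8: vr[B=512/263 F=3072/1277] → run B
t=9: vr[B=1024/263 F=3072/1277] → run F
t=10: vr[B=1024/263 F=4096/1277] → run F
t=11: vr[B=1024/263 F=5120/1277] → run B
t=12: vr[B=1536/263 F=5120/1277] → run F
t=13: vr[B=1536/263] → run B
t=14: (idle)
t=15: (idle)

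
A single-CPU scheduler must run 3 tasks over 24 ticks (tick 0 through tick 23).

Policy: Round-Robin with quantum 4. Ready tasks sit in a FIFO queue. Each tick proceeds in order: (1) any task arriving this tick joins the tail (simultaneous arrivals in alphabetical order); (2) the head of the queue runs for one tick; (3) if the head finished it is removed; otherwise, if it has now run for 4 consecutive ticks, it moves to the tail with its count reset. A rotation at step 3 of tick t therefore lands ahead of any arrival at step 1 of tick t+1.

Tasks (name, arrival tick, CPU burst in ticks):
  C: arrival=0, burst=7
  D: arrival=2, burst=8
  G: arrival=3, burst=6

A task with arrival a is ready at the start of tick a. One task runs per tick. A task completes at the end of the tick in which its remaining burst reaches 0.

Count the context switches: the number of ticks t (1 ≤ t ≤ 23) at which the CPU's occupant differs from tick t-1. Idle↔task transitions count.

context switches = 6

t=0: queue=[C] q_used=0 → run C
t=1: queue=[C] q_used=1 → run C
t=2: queue=[C,D] q_used=2 → run C
t=3: queue=[C,D,G] q_used=3 → run C
t=4: queue=[D,G,C] q_used=0 → run D
t=5: queue=[D,G,C] q_used=1 → run D
t=6: queue=[D,G,C] q_used=2 → run D
t=7: queue=[D,G,C] q_used=3 → run D
t=8: queue=[G,C,D] q_used=0 → run G
t=9: queue=[G,C,D] q_used=1 → run G
t=10: queue=[G,C,D] q_used=2 → run G
t=11: queue=[G,C,D] q_used=3 → run G
t=12: queue=[C,D,G] q_used=0 → run C
t=13: queue=[C,D,G] q_used=1 → run C
t=14: queue=[C,D,G] q_used=2 → run C
t=15: queue=[D,G] q_used=0 → run D
t=16: queue=[D,G] q_used=1 → run D
t=17: queue=[D,G] q_used=2 → run D
t=18: queue=[D,G] q_used=3 → run D
t=19: queue=[G] q_used=0 → run G
t=20: queue=[G] q_used=1 → run G
t=21: (idle)
t=22: (idle)
t=23: (idle)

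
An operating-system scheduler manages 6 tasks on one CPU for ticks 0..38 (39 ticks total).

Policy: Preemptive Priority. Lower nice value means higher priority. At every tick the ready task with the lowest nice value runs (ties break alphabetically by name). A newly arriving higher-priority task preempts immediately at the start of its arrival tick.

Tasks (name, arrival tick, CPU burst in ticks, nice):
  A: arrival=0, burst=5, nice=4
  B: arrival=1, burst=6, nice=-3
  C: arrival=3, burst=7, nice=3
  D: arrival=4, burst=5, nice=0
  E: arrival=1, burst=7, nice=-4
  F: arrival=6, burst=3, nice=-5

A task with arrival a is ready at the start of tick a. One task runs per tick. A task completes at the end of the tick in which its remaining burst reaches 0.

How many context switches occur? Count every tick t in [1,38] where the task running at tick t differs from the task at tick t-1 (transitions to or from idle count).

context switches = 8

t=0: ready={A} → run A
t=1: ready={A,B,E} → run E
t=2: ready={A,B,E} → run E
t=3: ready={A,B,C,E} → run E
t=4: ready={A,B,C,D,E} → run E
t=5: ready={A,B,C,D,E} → run E
t=6: ready={A,B,C,D,E,F} → run F
t=7: ready={A,B,C,D,E,F} → run F
t=8: ready={A,B,C,D,E,F} → run F
t=9: ready={A,B,C,D,E} → run E
t=10: ready={A,B,C,D,E} → run E
t=11: ready={A,B,C,D} → run B
t=12: ready={A,B,C,D} → run B
t=13: ready={A,B,C,D} → run B
t=14: ready={A,B,C,D} → run B
t=15: ready={A,B,C,D} → run B
t=16: ready={A,B,C,D} → run B
t=17: ready={A,C,D} → run D
t=18: ready={A,C,D} → run D
t=19: ready={A,C,D} → run D
t=20: ready={A,C,D} → run D
t=21: ready={A,C,D} → run D
t=22: ready={A,C} → run C
t=23: ready={A,C} → run C
t=24: ready={A,C} → run C
t=25: ready={A,C} → run C
t=26: ready={A,C} → run C
t=27: ready={A,C} → run C
t=28: ready={A,C} → run C
t=29: ready={A} → run A
t=30: ready={A} → run A
t=31: ready={A} → run A
t=32: ready={A} → run A
t=33: (idle)
t=34: (idle)
t=35: (idle)
t=36: (idle)
t=37: (idle)
t=38: (idle)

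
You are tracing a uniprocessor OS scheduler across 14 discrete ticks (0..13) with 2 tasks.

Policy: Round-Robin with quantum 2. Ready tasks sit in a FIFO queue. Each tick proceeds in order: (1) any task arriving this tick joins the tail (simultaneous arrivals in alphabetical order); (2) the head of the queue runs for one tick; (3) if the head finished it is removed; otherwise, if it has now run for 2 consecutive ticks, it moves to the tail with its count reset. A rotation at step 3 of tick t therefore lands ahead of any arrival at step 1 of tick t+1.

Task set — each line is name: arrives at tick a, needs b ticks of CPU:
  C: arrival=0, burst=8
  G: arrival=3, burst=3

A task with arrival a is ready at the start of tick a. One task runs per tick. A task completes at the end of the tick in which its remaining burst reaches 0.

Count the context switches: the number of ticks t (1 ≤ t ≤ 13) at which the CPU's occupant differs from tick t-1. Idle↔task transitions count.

t=0: queue=[C] q_used=0 → run C
t=1: queue=[C] q_used=1 → run C
t=2: queue=[C] q_used=0 → run C
t=3: queue=[C,G] q_used=1 → run C
t=4: queue=[G,C] q_used=0 → run G
t=5: queue=[G,C] q_used=1 → run G
t=6: queue=[C,G] q_used=0 → run C
t=7: queue=[C,G] q_used=1 → run C
t=8: queue=[G,C] q_used=0 → run G
t=9: queue=[C] q_used=0 → run C
t=10: queue=[C] q_used=1 → run C
t=11: (idle)
t=12: (idle)
t=13: (idle)

context switches = 5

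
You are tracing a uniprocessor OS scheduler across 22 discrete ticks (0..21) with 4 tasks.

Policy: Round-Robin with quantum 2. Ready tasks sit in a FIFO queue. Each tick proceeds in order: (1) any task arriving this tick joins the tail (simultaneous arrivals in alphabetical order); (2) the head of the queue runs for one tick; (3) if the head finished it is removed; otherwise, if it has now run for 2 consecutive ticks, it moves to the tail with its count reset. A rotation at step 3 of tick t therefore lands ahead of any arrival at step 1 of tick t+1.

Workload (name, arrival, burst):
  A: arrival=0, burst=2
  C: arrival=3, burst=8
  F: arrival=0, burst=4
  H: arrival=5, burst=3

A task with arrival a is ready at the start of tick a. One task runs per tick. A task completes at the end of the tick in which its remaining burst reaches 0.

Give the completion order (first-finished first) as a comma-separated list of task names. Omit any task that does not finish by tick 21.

t=0: queue=[A,F] q_used=0 → run A
t=1: queue=[A,F] q_used=1 → run A
t=2: queue=[F] q_used=0 → run F
t=3: queue=[F,C] q_used=1 → run F
t=4: queue=[C,F] q_used=0 → run C
t=5: queue=[C,F,H] q_used=1 → run C
t=6: queue=[F,H,C] q_used=0 → run F
t=7: queue=[F,H,C] q_used=1 → run F
t=8: queue=[H,C] q_used=0 → run H
t=9: queue=[H,C] q_used=1 → run H
t=10: queue=[C,H] q_used=0 → run C
t=11: queue=[C,H] q_used=1 → run C
t=12: queue=[H,C] q_used=0 → run H
t=13: queue=[C] q_used=0 → run C
t=14: queue=[C] q_used=1 → run C
t=15: queue=[C] q_used=0 → run C
t=16: queue=[C] q_used=1 → run C
t=17: (idle)
t=18: (idle)
t=19: (idle)
t=20: (idle)
t=21: (idle)

completion order = A, F, H, C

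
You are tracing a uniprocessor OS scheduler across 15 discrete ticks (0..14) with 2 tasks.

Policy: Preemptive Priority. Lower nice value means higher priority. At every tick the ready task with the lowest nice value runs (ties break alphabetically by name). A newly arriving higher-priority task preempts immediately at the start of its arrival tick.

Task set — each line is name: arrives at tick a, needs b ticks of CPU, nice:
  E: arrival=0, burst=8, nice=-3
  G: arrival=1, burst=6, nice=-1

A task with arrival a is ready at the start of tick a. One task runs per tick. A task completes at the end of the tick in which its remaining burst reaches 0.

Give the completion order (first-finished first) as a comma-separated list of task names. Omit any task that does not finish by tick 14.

t=0: ready={E} → run E
t=1: ready={E,G} → run E
t=2: ready={E,G} → run E
t=3: ready={E,G} → run E
t=4: ready={E,G} → run E
t=5: ready={E,G} → run E
t=6: ready={E,G} → run E
t=7: ready={E,G} → run E
t=8: ready={G} → run G
t=9: ready={G} → run G
t=10: ready={G} → run G
t=11: ready={G} → run G
t=12: ready={G} → run G
t=13: ready={G} → run G
t=14: (idle)

completion order = E, G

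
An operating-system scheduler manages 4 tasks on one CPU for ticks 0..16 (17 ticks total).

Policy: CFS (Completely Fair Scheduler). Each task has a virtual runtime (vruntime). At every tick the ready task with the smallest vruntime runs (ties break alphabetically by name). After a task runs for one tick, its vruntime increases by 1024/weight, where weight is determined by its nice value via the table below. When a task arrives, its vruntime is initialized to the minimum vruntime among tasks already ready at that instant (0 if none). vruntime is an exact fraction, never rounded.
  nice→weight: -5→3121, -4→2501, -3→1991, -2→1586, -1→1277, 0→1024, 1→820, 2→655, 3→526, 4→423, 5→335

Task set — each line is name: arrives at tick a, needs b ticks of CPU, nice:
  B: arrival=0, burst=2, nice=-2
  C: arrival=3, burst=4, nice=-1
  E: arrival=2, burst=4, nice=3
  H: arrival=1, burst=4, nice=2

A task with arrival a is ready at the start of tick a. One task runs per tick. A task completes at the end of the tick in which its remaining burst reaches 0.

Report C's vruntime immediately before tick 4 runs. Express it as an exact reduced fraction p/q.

vruntime(C, start of tick 4) = 1465856/1012661

t=0: vr[B=0] → run B
t=1: vr[B=512/793 H=512/793] → run B
t=2: vr[E=512/793 H=512/793] → run E
t=3: vr[C=512/793 E=540672/208559 H=512/793] → run C
t=4: vr[C=1465856/1012661 E=540672/208559 H=512/793] → run H
t=5: vr[C=1465856/1012661 E=540672/208559 H=1147392/519415] → run C
t=6: vr[C=2277888/1012661 E=540672/208559 H=1147392/519415] → run H
t=7: vr[C=2277888/1012661 E=540672/208559 H=1959424/519415] → run C
t=8: vr[C=3089920/1012661 E=540672/208559 H=1959424/519415] → run E
t=9: vr[C=3089920/1012661 E=946688/208559 H=1959424/519415] → run C
t=10: vr[E=946688/208559 H=1959424/519415] → run H
t=11: vr[E=946688/208559 H=2771456/519415] → run E
t=12: vr[E=1352704/208559 H=2771456/519415] → run H
t=13: vr[E=1352704/208559] → run E
t=14: (idle)
t=15: (idle)
t=16: (idle)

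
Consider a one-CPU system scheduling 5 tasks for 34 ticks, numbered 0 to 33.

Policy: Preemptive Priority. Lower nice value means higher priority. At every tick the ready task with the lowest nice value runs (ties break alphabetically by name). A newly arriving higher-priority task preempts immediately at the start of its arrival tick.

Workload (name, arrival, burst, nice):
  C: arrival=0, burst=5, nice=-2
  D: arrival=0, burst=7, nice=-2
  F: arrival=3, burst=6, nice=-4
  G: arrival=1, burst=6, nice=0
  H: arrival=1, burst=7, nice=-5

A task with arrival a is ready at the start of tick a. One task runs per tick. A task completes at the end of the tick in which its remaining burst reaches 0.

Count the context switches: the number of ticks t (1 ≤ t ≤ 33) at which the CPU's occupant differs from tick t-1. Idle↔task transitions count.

t=0: ready={C,D} → run C
t=1: ready={C,D,G,H} → run H
t=2: ready={C,D,G,H} → run H
t=3: ready={C,D,F,G,H} → run H
t=4: ready={C,D,F,G,H} → run H
t=5: ready={C,D,F,G,H} → run H
t=6: ready={C,D,F,G,H} → run H
t=7: ready={C,D,F,G,H} → run H
t=8: ready={C,D,F,G} → run F
t=9: ready={C,D,F,G} → run F
t=10: ready={C,D,F,G} → run F
t=11: ready={C,D,F,G} → run F
t=12: ready={C,D,F,G} → run F
t=13: ready={C,D,F,G} → run F
t=14: ready={C,D,G} → run C
t=15: ready={C,D,G} → run C
t=16: ready={C,D,G} → run C
t=17: ready={C,D,G} → run C
t=18: ready={D,G} → run D
t=19: ready={D,G} → run D
t=20: ready={D,G} → run D
t=21: ready={D,G} → run D
t=22: ready={D,G} → run D
t=23: ready={D,G} → run D
t=24: ready={D,G} → run D
t=25: ready={G} → run G
t=26: ready={G} → run G
t=27: ready={G} → run G
t=28: ready={G} → run G
t=29: ready={G} → run G
t=30: ready={G} → run G
t=31: (idle)
t=32: (idle)
t=33: (idle)

context switches = 6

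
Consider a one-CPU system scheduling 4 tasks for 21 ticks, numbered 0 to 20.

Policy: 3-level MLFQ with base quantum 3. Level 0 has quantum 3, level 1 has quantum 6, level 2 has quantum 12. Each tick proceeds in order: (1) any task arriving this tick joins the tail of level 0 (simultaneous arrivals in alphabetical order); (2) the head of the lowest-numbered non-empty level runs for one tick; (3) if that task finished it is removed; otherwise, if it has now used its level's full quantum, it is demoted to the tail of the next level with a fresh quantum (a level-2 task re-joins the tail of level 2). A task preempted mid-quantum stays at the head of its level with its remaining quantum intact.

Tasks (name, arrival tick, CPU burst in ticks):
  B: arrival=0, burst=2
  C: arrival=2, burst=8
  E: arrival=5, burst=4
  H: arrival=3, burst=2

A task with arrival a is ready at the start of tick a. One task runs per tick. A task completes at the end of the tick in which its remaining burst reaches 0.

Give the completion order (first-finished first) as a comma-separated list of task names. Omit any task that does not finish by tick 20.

t=0: L0/L1/L2 = B/-/- → run B
t=1: L0/L1/L2 = B/-/- → run B
t=2: L0/L1/L2 = C/-/- → run C
t=3: L0/L1/L2 = CH/-/- → run C
t=4: L0/L1/L2 = CH/-/- → run C
t=5: L0/L1/L2 = HE/C/- → run H
t=6: L0/L1/L2 = HE/C/- → run H
t=7: L0/L1/L2 = E/C/- → run E
t=8: L0/L1/L2 = E/C/- → run E
t=9: L0/L1/L2 = E/C/- → run E
t=10: L0/L1/L2 = -/CE/- → run C
t=11: L0/L1/L2 = -/CE/- → run C
t=12: L0/L1/L2 = -/CE/- → run C
t=13: L0/L1/L2 = -/CE/- → run C
t=14: L0/L1/L2 = -/CE/- → run C
t=15: L0/L1/L2 = -/E/- → run E
t=16: (idle)
t=17: (idle)
t=18: (idle)
t=19: (idle)
t=20: (idle)

completion order = B, H, C, E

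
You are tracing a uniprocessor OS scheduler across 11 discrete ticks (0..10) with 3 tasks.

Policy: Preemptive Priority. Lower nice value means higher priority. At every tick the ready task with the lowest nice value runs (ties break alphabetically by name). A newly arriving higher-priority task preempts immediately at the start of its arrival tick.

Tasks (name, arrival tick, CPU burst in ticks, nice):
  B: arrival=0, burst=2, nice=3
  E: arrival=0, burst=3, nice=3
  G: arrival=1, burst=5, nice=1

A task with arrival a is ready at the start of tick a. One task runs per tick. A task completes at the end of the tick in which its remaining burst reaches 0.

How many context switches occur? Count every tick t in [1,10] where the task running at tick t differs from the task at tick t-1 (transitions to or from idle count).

t=0: ready={B,E} → run B
t=1: ready={B,E,G} → run G
t=2: ready={B,E,G} → run G
t=3: ready={B,E,G} → run G
t=4: ready={B,E,G} → run G
t=5: ready={B,E,G} → run G
t=6: ready={B,E} → run B
t=7: ready={E} → run E
t=8: ready={E} → run E
t=9: ready={E} → run E
t=10: (idle)

context switches = 4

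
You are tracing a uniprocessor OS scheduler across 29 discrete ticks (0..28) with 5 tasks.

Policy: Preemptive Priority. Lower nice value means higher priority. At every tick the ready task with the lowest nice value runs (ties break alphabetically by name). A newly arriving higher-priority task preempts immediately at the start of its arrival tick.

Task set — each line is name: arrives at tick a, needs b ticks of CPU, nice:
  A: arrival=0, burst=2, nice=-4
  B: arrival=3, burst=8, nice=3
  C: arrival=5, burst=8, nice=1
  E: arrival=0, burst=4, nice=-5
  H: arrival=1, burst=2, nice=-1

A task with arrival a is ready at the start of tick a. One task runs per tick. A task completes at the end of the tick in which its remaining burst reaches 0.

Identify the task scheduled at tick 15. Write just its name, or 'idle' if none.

t=0: ready={A,E} → run E
t=1: ready={A,E,H} → run E
t=2: ready={A,E,H} → run E
t=3: ready={A,B,E,H} → run E
t=4: ready={A,B,H} → run A
t=5: ready={A,B,C,H} → run A
t=6: ready={B,C,H} → run H
t=7: ready={B,C,H} → run H
t=8: ready={B,C} → run C
t=9: ready={B,C} → run C
t=10: ready={B,C} → run C
t=11: ready={B,C} → run C
t=12: ready={B,C} → run C
t=13: ready={B,C} → run C
t=14: ready={B,C} → run C
t=15: ready={B,C} → run C
t=16: ready={B} → run B
t=17: ready={B} → run B
t=18: ready={B} → run B
t=19: ready={B} → run B
t=20: ready={B} → run B
t=21: ready={B} → run B
t=22: ready={B} → run B
t=23: ready={B} → run B
t=24: (idle)
t=25: (idle)
t=26: (idle)
t=27: (idle)
t=28: (idle)

running at tick 15 = C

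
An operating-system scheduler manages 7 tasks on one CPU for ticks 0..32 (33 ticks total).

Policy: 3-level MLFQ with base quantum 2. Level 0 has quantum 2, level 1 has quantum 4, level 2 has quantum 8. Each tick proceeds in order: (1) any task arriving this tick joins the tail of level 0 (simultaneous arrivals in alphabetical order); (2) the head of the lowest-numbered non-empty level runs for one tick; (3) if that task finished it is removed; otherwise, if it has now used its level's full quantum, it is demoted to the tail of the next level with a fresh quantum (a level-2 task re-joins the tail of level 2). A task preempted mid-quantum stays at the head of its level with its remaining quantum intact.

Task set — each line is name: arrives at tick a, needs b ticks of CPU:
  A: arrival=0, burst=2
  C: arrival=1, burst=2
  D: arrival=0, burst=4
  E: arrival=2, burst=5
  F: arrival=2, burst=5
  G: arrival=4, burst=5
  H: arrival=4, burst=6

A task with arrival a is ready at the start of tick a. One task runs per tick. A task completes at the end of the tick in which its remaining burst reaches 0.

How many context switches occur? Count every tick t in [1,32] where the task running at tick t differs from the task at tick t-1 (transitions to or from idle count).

context switches = 12

t=0: L0/L1/L2 = AD/-/- → run A
t=1: L0/L1/L2 = ADC/-/- → run A
t=2: L0/L1/L2 = DCEF/-/- → run D
t=3: L0/L1/L2 = DCEF/-/- → run D
t=4: L0/L1/L2 = CEFGH/D/- → run C
t=5: L0/L1/L2 = CEFGH/D/- → run C
t=6: L0/L1/L2 = EFGH/D/- → run E
t=7: L0/L1/L2 = EFGH/D/- → run E
t=8: L0/L1/L2 = FGH/DE/- → run F
t=9: L0/L1/L2 = FGH/DE/- → run F
t=10: L0/L1/L2 = GH/DEF/- → run G
t=11: L0/L1/L2 = GH/DEF/- → run G
t=12: L0/L1/L2 = H/DEFG/- → run H
t=13: L0/L1/L2 = H/DEFG/- → run H
t=14: L0/L1/L2 = -/DEFGH/- → run D
t=15: L0/L1/L2 = -/DEFGH/- → run D
t=16: L0/L1/L2 = -/EFGH/- → run E
t=17: L0/L1/L2 = -/EFGH/- → run E
t=18: L0/L1/L2 = -/EFGH/- → run E
t=19: L0/L1/L2 = -/FGH/- → run F
t=20: L0/L1/L2 = -/FGH/- → run F
t=21: L0/L1/L2 = -/FGH/- → run F
t=22: L0/L1/L2 = -/GH/- → run G
t=23: L0/L1/L2 = -/GH/- → run G
t=24: L0/L1/L2 = -/GH/- → run G
t=25: L0/L1/L2 = -/H/- → run H
t=26: L0/L1/L2 = -/H/- → run H
t=27: L0/L1/L2 = -/H/- → run H
t=28: L0/L1/L2 = -/H/- → run H
t=29: (idle)
t=30: (idle)
t=31: (idle)
t=32: (idle)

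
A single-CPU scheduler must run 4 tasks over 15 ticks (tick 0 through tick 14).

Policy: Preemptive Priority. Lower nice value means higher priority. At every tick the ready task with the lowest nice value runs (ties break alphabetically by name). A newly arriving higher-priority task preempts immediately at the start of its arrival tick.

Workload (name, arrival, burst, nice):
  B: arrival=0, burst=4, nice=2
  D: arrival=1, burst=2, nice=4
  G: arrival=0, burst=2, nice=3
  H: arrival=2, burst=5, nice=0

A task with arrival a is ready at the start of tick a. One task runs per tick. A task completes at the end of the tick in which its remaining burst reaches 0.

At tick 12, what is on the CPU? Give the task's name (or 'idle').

t=0: ready={B,G} → run B
t=1: ready={B,D,G} → run B
t=2: ready={B,D,G,H} → run H
t=3: ready={B,D,G,H} → run H
t=4: ready={B,D,G,H} → run H
t=5: ready={B,D,G,H} → run H
t=6: ready={B,D,G,H} → run H
t=7: ready={B,D,G} → run B
t=8: ready={B,D,G} → run B
t=9: ready={D,G} → run G
t=10: ready={D,G} → run G
t=11: ready={D} → run D
t=12: ready={D} → run D
t=13: (idle)
t=14: (idle)

running at tick 12 = D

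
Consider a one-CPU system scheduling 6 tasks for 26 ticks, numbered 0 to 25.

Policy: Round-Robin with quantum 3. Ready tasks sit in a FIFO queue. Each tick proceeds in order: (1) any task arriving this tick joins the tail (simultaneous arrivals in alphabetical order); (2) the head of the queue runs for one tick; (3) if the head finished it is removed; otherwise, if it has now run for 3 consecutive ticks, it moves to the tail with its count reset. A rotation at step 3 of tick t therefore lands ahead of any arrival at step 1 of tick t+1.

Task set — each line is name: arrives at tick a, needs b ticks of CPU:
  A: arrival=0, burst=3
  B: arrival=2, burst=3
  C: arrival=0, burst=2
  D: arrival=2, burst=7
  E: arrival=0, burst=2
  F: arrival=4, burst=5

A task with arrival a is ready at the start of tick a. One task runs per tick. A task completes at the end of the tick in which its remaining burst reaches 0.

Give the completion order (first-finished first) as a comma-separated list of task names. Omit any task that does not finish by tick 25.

completion order = A, C, E, B, F, D

t=0: queue=[A,C,E] q_used=0 → run A
t=1: queue=[A,C,E] q_used=1 → run A
t=2: queue=[A,C,E,B,D] q_used=2 → run A
t=3: queue=[C,E,B,D] q_used=0 → run C
t=4: queue=[C,E,B,D,F] q_used=1 → run C
t=5: queue=[E,B,D,F] q_used=0 → run E
t=6: queue=[E,B,D,F] q_used=1 → run E
t=7: queue=[B,D,F] q_used=0 → run B
t=8: queue=[B,D,F] q_used=1 → run B
t=9: queue=[B,D,F] q_used=2 → run B
t=10: queue=[D,F] q_used=0 → run D
t=11: queue=[D,F] q_used=1 → run D
t=12: queue=[D,F] q_used=2 → run D
t=13: queue=[F,D] q_used=0 → run F
t=14: queue=[F,D] q_used=1 → run F
t=15: queue=[F,D] q_used=2 → run F
t=16: queue=[D,F] q_used=0 → run D
t=17: queue=[D,F] q_used=1 → run D
t=18: queue=[D,F] q_used=2 → run D
t=19: queue=[F,D] q_used=0 → run F
t=20: queue=[F,D] q_used=1 → run F
t=21: queue=[D] q_used=0 → run D
t=22: (idle)
t=23: (idle)
t=24: (idle)
t=25: (idle)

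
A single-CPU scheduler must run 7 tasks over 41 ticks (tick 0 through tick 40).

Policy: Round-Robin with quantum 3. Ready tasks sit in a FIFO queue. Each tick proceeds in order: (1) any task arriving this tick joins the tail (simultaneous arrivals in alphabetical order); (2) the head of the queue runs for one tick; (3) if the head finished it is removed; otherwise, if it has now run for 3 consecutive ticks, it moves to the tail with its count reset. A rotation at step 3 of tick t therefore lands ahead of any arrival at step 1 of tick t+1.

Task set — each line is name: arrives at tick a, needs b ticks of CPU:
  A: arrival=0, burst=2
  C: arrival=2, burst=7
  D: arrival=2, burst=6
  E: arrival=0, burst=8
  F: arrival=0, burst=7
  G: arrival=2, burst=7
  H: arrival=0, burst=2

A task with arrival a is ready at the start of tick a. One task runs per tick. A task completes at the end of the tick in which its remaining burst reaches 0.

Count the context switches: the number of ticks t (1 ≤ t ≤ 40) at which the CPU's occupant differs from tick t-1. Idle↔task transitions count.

t=0: queue=[A,E,F,H] q_used=0 → run A
t=1: queue=[A,E,F,H] q_used=1 → run A
t=2: queue=[E,F,H,C,D,G] q_used=0 → run E
t=3: queue=[E,F,H,C,D,G] q_used=1 → run E
t=4: queue=[E,F,H,C,D,G] q_used=2 → run E
t=5: queue=[F,H,C,D,G,E] q_used=0 → run F
t=6: queue=[F,H,C,D,G,E] q_used=1 → run F
t=7: queue=[F,H,C,D,G,E] q_used=2 → run F
t=8: queue=[H,C,D,G,E,F] q_used=0 → run H
t=9: queue=[H,C,D,G,E,F] q_used=1 → run H
t=10: queue=[C,D,G,E,F] q_used=0 → run C
t=11: queue=[C,D,G,E,F] q_used=1 → run C
t=12: queue=[C,D,G,E,F] q_used=2 → run C
t=13: queue=[D,G,E,F,C] q_used=0 → run D
t=14: queue=[D,G,E,F,C] q_used=1 → run D
t=15: queue=[D,G,E,F,C] q_used=2 → run D
t=16: queue=[G,E,F,C,D] q_used=0 → run G
t=17: queue=[G,E,F,C,D] q_used=1 → run G
t=18: queue=[G,E,F,C,D] q_used=2 → run G
t=19: queue=[E,F,C,D,G] q_used=0 → run E
t=20: queue=[E,F,C,D,G] q_used=1 → run E
t=21: queue=[E,F,C,D,G] q_used=2 → run E
t=22: queue=[F,C,D,G,E] q_used=0 → run F
t=23: queue=[F,C,D,G,E] q_used=1 → run F
t=24: queue=[F,C,D,G,E] q_used=2 → run F
t=25: queue=[C,D,G,E,F] q_used=0 → run C
t=26: queue=[C,D,G,E,F] q_used=1 → run C
t=27: queue=[C,D,G,E,F] q_used=2 → run C
t=28: queue=[D,G,E,F,C] q_used=0 → run D
t=29: queue=[D,G,E,F,C] q_used=1 → run D
t=30: queue=[D,G,E,F,C] q_used=2 → run D
t=31: queue=[G,E,F,C] q_used=0 → run G
t=32: queue=[G,E,F,C] q_used=1 → run G
t=33: queue=[G,E,F,C] q_used=2 → run G
t=34: queue=[E,F,C,G] q_used=0 → run E
t=35: queue=[E,F,C,G] q_used=1 → run E
t=36: queue=[F,C,G] q_used=0 → run F
t=37: queue=[C,G] q_used=0 → run C
t=38: queue=[G] q_used=0 → run G
t=39: (idle)
t=40: (idle)

context switches = 16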